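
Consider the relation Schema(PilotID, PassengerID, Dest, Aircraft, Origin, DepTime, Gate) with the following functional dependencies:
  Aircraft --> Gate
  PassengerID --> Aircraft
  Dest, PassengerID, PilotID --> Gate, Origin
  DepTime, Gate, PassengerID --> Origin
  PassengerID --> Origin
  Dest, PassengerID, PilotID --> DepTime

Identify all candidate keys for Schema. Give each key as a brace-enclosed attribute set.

{Dest, PassengerID, PilotID}

No FD produces {Dest, PassengerID, PilotID}, so they must be in every candidate key.
{Dest, PassengerID, PilotID}⁺ = {Aircraft, DepTime, Dest, Gate, Origin, PassengerID, PilotID} — all of the relation — so {Dest, PassengerID, PilotID} is a candidate key.
No other minimal set has full closure, so this is the only candidate key.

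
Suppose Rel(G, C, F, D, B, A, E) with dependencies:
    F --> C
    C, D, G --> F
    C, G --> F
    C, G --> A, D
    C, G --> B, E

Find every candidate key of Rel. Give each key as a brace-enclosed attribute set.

Attributes never on any right-hand side: {G} — every candidate key must contain it.
Closure of {C, G} is {A, B, C, D, E, F, G}, the whole schema; {C, G} is a candidate key.
Closure of {F, G} is {A, B, C, D, E, F, G}, the whole schema; {F, G} is a candidate key.
No proper subset of any of these is a key, and no other minimal superkey exists.

{C, G}, {F, G}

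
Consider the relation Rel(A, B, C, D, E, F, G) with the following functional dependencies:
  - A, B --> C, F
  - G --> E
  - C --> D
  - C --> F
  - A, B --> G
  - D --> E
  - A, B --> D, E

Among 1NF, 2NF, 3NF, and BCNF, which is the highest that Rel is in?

2NF

Candidate key: {A, B}. Prime attributes: {A, B}.
For G --> E we have {G}⁺ = {E, G}; {G} is not a superkey, so BCNF fails.
Because {E} is non-prime and the left side of G --> E is not a superkey, the relation is not in 3NF.
Checking every proper subset of each key, none determines a non-prime attribute — 2NF is satisfied.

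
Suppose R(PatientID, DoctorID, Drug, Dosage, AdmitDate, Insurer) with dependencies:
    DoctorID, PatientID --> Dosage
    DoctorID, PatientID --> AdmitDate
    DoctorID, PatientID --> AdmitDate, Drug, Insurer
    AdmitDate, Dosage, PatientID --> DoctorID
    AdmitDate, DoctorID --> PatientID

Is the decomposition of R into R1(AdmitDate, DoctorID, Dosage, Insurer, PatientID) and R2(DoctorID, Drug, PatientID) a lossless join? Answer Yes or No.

Yes

Common attributes: {DoctorID, PatientID}; their closure is {AdmitDate, DoctorID, Dosage, Drug, Insurer, PatientID}.
Since R1 ⊆ {AdmitDate, DoctorID, Dosage, Drug, Insurer, PatientID}, the intersection is a superkey of R1; the decomposition is lossless.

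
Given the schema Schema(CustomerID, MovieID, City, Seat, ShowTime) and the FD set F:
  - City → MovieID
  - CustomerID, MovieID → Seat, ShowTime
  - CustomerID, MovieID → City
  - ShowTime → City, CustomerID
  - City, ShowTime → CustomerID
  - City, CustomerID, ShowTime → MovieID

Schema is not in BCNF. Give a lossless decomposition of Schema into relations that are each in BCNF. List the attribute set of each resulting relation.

{City, CustomerID, Seat, ShowTime}; {City, MovieID}

Candidate keys of the original relation: {City, CustomerID}, {CustomerID, MovieID}, {ShowTime}.
In {City, CustomerID, MovieID, Seat, ShowTime}, {City} is not a superkey ({City}⁺ restricted to this set is {City, MovieID}), so split on City → MovieID into {City, MovieID} and {City, CustomerID, Seat, ShowTime}.
{City, MovieID} is in BCNF.
{City, CustomerID, Seat, ShowTime} is in BCNF.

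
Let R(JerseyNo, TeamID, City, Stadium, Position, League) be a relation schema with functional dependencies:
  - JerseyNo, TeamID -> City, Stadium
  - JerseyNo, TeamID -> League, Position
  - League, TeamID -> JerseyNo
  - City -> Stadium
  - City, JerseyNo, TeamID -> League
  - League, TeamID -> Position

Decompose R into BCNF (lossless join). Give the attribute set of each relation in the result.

{City, JerseyNo, League, Position, TeamID}; {City, Stadium}

Candidate keys of the original relation: {JerseyNo, TeamID}, {League, TeamID}.
In {City, JerseyNo, League, Position, Stadium, TeamID}, {City} is not a superkey ({City}⁺ restricted to this set is {City, Stadium}), so split on City -> Stadium into {City, Stadium} and {City, JerseyNo, League, Position, TeamID}.
{City, Stadium} is in BCNF.
{City, JerseyNo, League, Position, TeamID} is in BCNF.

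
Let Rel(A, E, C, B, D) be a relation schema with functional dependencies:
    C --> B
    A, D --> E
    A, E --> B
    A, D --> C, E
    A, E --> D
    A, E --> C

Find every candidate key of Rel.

No FD produces {A}, so it must be in every candidate key.
{A, D} is a candidate key since {A, D}⁺ = {A, B, C, D, E} covers every attribute.
{A, E} is a candidate key since {A, E}⁺ = {A, B, C, D, E} covers every attribute.
These are minimal and exhaustive — every other superkey contains one of them.

{A, D}, {A, E}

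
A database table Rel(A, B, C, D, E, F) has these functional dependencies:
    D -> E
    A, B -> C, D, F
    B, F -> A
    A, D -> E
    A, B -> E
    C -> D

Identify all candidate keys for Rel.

No FD produces {B}, so it must be in every candidate key.
{A, B}⁺ = {A, B, C, D, E, F}, which is every attribute, so {A, B} is a candidate key.
{B, F}⁺ = {A, B, C, D, E, F}, which is every attribute, so {B, F} is a candidate key.
These are minimal and exhaustive — every other superkey contains one of them.

{A, B}, {B, F}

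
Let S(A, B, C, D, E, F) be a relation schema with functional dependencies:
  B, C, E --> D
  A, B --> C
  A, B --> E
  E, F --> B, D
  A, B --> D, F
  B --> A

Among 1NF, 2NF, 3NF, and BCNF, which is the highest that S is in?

Candidate keys: {B}, {E, F}. Prime attributes: {B, E, F}.
Each dependency's left side is a superkey — BCNF holds.

BCNF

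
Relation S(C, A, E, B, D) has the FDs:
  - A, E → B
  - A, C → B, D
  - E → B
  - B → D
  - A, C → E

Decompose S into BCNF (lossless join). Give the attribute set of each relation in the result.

{A, C, E}; {B, D}; {B, E}

Candidate key of the original relation: {A, C}.
In {A, B, C, D, E}, {A, E} is not a superkey ({A, E}⁺ restricted to this set is {A, B, D, E}), so split on A, E → B, D into {A, B, D, E} and {A, C, E}.
In {A, B, D, E}, {E} is not a superkey ({E}⁺ restricted to this set is {B, D, E}), so split on E → B, D into {B, D, E} and {A, E}.
In {B, D, E}, {B} is not a superkey ({B}⁺ restricted to this set is {B, D}), so split on B → D into {B, D} and {B, E}.
{B, D}: every determinant is a superkey — BCNF.
{B, E}: every determinant is a superkey — BCNF.
{A, E}: every determinant is a superkey — BCNF.
{A, C, E}: every determinant is a superkey — BCNF.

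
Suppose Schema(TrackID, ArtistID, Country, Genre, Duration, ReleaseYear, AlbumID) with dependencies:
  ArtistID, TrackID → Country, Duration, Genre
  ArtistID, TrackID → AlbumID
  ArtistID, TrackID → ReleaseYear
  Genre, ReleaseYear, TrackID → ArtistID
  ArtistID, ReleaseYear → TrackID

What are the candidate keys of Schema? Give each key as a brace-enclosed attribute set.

Closure of {ArtistID, ReleaseYear} is {AlbumID, ArtistID, Country, Duration, Genre, ReleaseYear, TrackID}, the whole schema; {ArtistID, ReleaseYear} is a candidate key.
Closure of {ArtistID, TrackID} is {AlbumID, ArtistID, Country, Duration, Genre, ReleaseYear, TrackID}, the whole schema; {ArtistID, TrackID} is a candidate key.
Closure of {Genre, ReleaseYear, TrackID} is {AlbumID, ArtistID, Country, Duration, Genre, ReleaseYear, TrackID}, the whole schema; {Genre, ReleaseYear, TrackID} is a candidate key.
Any other superkey properly contains one of these, so there are no further candidate keys.

{ArtistID, ReleaseYear}, {ArtistID, TrackID}, {Genre, ReleaseYear, TrackID}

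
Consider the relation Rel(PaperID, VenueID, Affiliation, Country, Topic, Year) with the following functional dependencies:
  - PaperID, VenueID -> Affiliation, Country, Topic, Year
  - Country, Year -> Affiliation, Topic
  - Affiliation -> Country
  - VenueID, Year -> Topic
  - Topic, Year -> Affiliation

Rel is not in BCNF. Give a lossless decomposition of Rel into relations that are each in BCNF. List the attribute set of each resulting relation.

{Affiliation, Country}; {Affiliation, Topic, Year}; {Country, VenueID, Year}; {PaperID, VenueID, Year}

Candidate key of the original relation: {PaperID, VenueID}.
In {Affiliation, Country, PaperID, Topic, VenueID, Year}, {Country, Year} is not a superkey ({Country, Year}⁺ restricted to this set is {Affiliation, Country, Topic, Year}), so split on Country, Year -> Affiliation, Topic into {Affiliation, Country, Topic, Year} and {Country, PaperID, VenueID, Year}.
In {Affiliation, Country, Topic, Year}, {Affiliation} is not a superkey ({Affiliation}⁺ restricted to this set is {Affiliation, Country}), so split on Affiliation -> Country into {Affiliation, Country} and {Affiliation, Topic, Year}.
{Affiliation, Country} has no BCNF violation.
{Affiliation, Topic, Year} has no BCNF violation.
In {Country, PaperID, VenueID, Year}, {VenueID, Year} is not a superkey ({VenueID, Year}⁺ restricted to this set is {Country, VenueID, Year}), so split on VenueID, Year -> Country into {Country, VenueID, Year} and {PaperID, VenueID, Year}.
{Country, VenueID, Year} has no BCNF violation.
{PaperID, VenueID, Year} has no BCNF violation.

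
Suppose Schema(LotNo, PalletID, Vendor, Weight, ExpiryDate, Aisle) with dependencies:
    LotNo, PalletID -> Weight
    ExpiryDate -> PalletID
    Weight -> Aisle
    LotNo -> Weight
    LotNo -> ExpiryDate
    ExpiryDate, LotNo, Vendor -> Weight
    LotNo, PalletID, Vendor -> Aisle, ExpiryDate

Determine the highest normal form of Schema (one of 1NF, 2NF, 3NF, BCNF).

Candidate key: {LotNo, Vendor}. Prime attributes: {LotNo, Vendor}.
For LotNo, PalletID -> Weight we have {LotNo, PalletID}⁺ = {Aisle, ExpiryDate, LotNo, PalletID, Weight}; {LotNo, PalletID} is not a superkey, so BCNF fails.
LotNo, PalletID -> Weight determines the non-prime attribute {Weight} from a non-superkey — 3NF is violated.
The proper key subset {LotNo} of {LotNo, Vendor} determines non-prime {Aisle, ExpiryDate, PalletID, Weight}, so the relation is not even in 2NF.

1NF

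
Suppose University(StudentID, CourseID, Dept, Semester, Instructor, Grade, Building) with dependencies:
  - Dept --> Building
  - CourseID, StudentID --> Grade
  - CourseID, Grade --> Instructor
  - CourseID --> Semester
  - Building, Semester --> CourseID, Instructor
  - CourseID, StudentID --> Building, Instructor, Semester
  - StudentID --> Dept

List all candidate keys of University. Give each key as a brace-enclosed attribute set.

{CourseID, StudentID}, {Semester, StudentID}

{StudentID} never appears on the right of any FD, so every key must include it.
Closure of {CourseID, StudentID} is {Building, CourseID, Dept, Grade, Instructor, Semester, StudentID}, the whole schema; {CourseID, StudentID} is a candidate key.
Closure of {Semester, StudentID} is {Building, CourseID, Dept, Grade, Instructor, Semester, StudentID}, the whole schema; {Semester, StudentID} is a candidate key.
No proper subset of any of these is a key, and no other minimal superkey exists.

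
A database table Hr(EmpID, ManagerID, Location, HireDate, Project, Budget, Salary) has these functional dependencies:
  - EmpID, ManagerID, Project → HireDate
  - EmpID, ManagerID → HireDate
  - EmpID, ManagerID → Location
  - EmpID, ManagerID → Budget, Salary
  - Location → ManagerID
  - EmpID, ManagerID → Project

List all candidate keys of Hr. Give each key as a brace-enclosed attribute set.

No FD produces {EmpID}, so it must be in every candidate key.
{EmpID, Location}⁺ = {Budget, EmpID, HireDate, Location, ManagerID, Project, Salary}, which is every attribute, so {EmpID, Location} is a candidate key.
{EmpID, ManagerID}⁺ = {Budget, EmpID, HireDate, Location, ManagerID, Project, Salary}, which is every attribute, so {EmpID, ManagerID} is a candidate key.
Any other superkey properly contains one of these, so there are no further candidate keys.

{EmpID, Location}, {EmpID, ManagerID}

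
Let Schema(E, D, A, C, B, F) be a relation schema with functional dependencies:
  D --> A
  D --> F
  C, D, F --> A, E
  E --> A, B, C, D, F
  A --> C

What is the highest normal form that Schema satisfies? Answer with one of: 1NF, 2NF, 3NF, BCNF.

2NF

Candidate keys: {D}, {E}. Prime attributes: {D, E}.
A --> C breaks BCNF: {A}⁺ = {A, C}, so {A} is not a superkey.
A --> C has non-prime {C} on the right and a non-superkey on the left, so 3NF fails.
Every candidate key is a single attribute, so no partial dependency is possible; 2NF holds.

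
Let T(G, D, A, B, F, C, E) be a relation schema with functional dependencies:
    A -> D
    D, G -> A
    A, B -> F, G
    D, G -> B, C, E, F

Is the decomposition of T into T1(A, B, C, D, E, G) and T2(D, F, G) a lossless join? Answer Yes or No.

Yes

The shared attributes are {D, G} and {D, G}⁺ = {A, B, C, D, E, F, G}.
Since T1 ⊆ {A, B, C, D, E, F, G}, the intersection is a superkey of T1; the decomposition is lossless.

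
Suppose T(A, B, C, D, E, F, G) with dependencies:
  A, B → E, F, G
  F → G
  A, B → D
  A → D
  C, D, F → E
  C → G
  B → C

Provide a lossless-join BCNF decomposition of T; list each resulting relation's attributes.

Candidate key of the original relation: {A, B}.
{A, B, C, D, E, F, G}: {F} determines {F, G} here but is not a superkey — split on F → G, giving {F, G} and {A, B, C, D, E, F}.
{F, G}: every determinant is a superkey — BCNF.
{A, B, C, D, E, F}: {A} determines {A, D} here but is not a superkey — split on A → D, giving {A, D} and {A, B, C, E, F}.
{A, D}: every determinant is a superkey — BCNF.
{A, B, C, E, F}: {B} determines {B, C} here but is not a superkey — split on B → C, giving {B, C} and {A, B, E, F}.
{B, C}: every determinant is a superkey — BCNF.
{A, B, E, F}: every determinant is a superkey — BCNF.

{A, B, E, F}; {A, D}; {B, C}; {F, G}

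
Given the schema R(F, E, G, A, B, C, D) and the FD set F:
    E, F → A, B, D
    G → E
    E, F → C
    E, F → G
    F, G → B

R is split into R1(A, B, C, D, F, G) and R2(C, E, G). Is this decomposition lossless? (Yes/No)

Yes

Common attributes: {C, G}; their closure is {C, E, G}.
Since R2 ⊆ {C, E, G}, the intersection is a superkey of R2; the decomposition is lossless.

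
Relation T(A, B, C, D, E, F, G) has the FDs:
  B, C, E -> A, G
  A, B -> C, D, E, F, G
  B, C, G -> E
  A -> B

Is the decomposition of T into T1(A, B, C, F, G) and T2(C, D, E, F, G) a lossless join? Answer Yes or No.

No

T1 ∩ T2 = {C, F, G}; its closure under F is {C, F, G}.
The closure covers neither T1 nor T2 entirely; the join is not lossless.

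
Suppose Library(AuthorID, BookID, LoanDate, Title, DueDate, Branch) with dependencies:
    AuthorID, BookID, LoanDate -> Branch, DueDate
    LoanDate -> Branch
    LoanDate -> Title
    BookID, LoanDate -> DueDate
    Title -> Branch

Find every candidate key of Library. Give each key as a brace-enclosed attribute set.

{AuthorID, BookID, LoanDate}

{AuthorID, BookID, LoanDate} never appear on the right of any FD, so every key must include all of them.
Closure of {AuthorID, BookID, LoanDate} is {AuthorID, BookID, Branch, DueDate, LoanDate, Title}, the whole schema; {AuthorID, BookID, LoanDate} is a candidate key.
No smaller or unrelated set reaches every attribute, so there are no other keys.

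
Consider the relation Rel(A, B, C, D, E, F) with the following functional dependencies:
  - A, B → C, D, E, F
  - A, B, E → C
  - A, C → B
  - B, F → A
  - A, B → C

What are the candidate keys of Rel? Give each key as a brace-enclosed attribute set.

{A, B}, {A, C}, {B, F}

{A, B} is a candidate key since {A, B}⁺ = {A, B, C, D, E, F} covers every attribute.
{A, C} is a candidate key since {A, C}⁺ = {A, B, C, D, E, F} covers every attribute.
{B, F} is a candidate key since {B, F}⁺ = {A, B, C, D, E, F} covers every attribute.
Any other superkey properly contains one of these, so there are no further candidate keys.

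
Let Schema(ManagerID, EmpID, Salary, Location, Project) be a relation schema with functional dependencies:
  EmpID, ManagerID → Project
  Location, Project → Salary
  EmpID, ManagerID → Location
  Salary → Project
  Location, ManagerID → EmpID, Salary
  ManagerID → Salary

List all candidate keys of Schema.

{EmpID, ManagerID}, {Location, ManagerID}

{ManagerID} never appears on the right of any FD, so every key must include it.
Closure of {EmpID, ManagerID} is {EmpID, Location, ManagerID, Project, Salary}, the whole schema; {EmpID, ManagerID} is a candidate key.
Closure of {Location, ManagerID} is {EmpID, Location, ManagerID, Project, Salary}, the whole schema; {Location, ManagerID} is a candidate key.
No proper subset of any of these is a key, and no other minimal superkey exists.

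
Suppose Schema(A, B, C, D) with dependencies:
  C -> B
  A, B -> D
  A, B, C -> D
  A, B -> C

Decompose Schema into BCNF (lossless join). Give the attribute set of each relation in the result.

Candidate keys of the original relation: {A, B}, {A, C}.
{A, B, C, D}: {C} determines {B, C} here but is not a superkey — split on C -> B, giving {B, C} and {A, C, D}.
{B, C} has no BCNF violation.
{A, C, D} has no BCNF violation.

{A, C, D}; {B, C}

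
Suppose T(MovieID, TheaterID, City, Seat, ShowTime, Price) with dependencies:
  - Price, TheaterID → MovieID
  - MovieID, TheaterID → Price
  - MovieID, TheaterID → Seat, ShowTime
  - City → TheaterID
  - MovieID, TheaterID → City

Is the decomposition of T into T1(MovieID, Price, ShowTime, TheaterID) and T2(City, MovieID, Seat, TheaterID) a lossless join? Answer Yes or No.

Common attributes: {MovieID, TheaterID}; their closure is {City, MovieID, Price, Seat, ShowTime, TheaterID}.
Since T1 ⊆ {City, MovieID, Price, Seat, ShowTime, TheaterID}, the intersection is a superkey of T1; the decomposition is lossless.

Yes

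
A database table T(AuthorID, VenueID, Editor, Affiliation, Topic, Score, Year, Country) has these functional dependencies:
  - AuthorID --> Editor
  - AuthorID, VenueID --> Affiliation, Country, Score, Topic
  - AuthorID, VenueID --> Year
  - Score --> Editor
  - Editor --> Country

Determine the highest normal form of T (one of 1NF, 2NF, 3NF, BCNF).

1NF

Candidate key: {AuthorID, VenueID}. Prime attributes: {AuthorID, VenueID}.
AuthorID --> Editor breaks BCNF: {AuthorID}⁺ = {AuthorID, Country, Editor}, so {AuthorID} is not a superkey.
AuthorID --> Editor has non-prime {Editor} on the right and a non-superkey on the left, so 3NF fails.
{AuthorID} is a proper subset of the key {AuthorID, VenueID}, and {AuthorID}⁺ contains the non-prime attributes {Country, Editor} — a partial dependency, so 2NF is violated.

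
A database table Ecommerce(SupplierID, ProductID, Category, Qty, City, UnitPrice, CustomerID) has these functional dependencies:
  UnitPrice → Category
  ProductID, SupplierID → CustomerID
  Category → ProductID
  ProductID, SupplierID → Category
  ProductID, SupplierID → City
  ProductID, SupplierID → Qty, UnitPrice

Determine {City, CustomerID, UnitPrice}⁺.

{Category, City, CustomerID, ProductID, UnitPrice}

Start with {City, CustomerID, UnitPrice}.
UnitPrice → Category applies; add {Category} → now {Category, City, CustomerID, UnitPrice}.
Category → ProductID applies; add {ProductID} → now {Category, City, CustomerID, ProductID, UnitPrice}.
No further FD applies.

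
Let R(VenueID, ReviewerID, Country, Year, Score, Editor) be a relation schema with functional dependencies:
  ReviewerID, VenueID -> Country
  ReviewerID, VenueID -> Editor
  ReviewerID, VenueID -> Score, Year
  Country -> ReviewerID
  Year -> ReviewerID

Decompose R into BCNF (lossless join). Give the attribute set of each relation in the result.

Candidate keys of the original relation: {Country, VenueID}, {ReviewerID, VenueID}, {VenueID, Year}.
Within {Country, Editor, ReviewerID, Score, VenueID, Year}: {Country}⁺ ∩ {Country, Editor, ReviewerID, Score, VenueID, Year} = {Country, ReviewerID}, not the whole set, so Country -> ReviewerID violates BCNF; decompose into {Country, ReviewerID} and {Country, Editor, Score, VenueID, Year}.
{Country, ReviewerID} has no BCNF violation.
{Country, Editor, Score, VenueID, Year} has no BCNF violation.

{Country, Editor, Score, VenueID, Year}; {Country, ReviewerID}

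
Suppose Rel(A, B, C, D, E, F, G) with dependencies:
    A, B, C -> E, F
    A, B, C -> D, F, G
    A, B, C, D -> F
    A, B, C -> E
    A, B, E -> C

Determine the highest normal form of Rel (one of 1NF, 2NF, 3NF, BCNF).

BCNF

Candidate keys: {A, B, C}, {A, B, E}. Prime attributes: {A, B, C, E}.
Each dependency's left side is a superkey — BCNF holds.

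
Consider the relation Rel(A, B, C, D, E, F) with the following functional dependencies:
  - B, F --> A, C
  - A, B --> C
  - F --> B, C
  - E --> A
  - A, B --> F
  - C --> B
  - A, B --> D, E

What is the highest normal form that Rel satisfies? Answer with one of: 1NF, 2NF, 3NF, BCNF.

Candidate keys: {A, B}, {A, C}, {B, E}, {C, E}, {F}. Prime attributes: {A, B, C, E, F}.
E --> A breaks BCNF: {E}⁺ = {A, E}, so {E} is not a superkey.
Its right-hand attributes {A} are all prime, as are those of every other non-superkey FD — the relation is in 3NF.

3NF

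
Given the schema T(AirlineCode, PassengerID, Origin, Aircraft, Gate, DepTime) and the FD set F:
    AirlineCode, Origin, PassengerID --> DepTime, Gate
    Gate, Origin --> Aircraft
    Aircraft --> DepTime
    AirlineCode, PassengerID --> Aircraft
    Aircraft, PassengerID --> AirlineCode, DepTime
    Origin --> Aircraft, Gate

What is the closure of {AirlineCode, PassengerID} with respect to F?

{Aircraft, AirlineCode, DepTime, PassengerID}

Start with {AirlineCode, PassengerID}.
AirlineCode, PassengerID --> Aircraft applies; add {Aircraft} → now {Aircraft, AirlineCode, PassengerID}.
Aircraft, PassengerID --> AirlineCode, DepTime applies; add {DepTime} → now {Aircraft, AirlineCode, DepTime, PassengerID}.
No further FD applies.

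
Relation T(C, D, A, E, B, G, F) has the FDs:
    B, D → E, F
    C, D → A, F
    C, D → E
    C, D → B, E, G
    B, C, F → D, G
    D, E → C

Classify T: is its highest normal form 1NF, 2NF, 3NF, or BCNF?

Candidate keys: {B, C, F}, {B, D}, {C, D}, {D, E}. Prime attributes: {B, C, D, E, F}.
The left-hand side of every FD is a superkey, so BCNF is satisfied.

BCNF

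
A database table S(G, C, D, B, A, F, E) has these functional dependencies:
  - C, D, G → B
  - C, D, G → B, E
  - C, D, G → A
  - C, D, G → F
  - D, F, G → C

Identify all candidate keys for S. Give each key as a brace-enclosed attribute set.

Attributes never on any right-hand side: {D, G} — every candidate key must contain all of them.
{C, D, G}⁺ = {A, B, C, D, E, F, G}, which is every attribute, so {C, D, G} is a candidate key.
{D, F, G}⁺ = {A, B, C, D, E, F, G}, which is every attribute, so {D, F, G} is a candidate key.
No proper subset of any of these is a key, and no other minimal superkey exists.

{C, D, G}, {D, F, G}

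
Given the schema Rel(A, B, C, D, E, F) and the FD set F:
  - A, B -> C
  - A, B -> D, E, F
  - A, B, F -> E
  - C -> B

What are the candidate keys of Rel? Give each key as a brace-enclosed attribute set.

{A} never appears on the right of any FD, so every key must include it.
{A, B}⁺ = {A, B, C, D, E, F}, which is every attribute, so {A, B} is a candidate key.
{A, C}⁺ = {A, B, C, D, E, F}, which is every attribute, so {A, C} is a candidate key.
Any other superkey properly contains one of these, so there are no further candidate keys.

{A, B}, {A, C}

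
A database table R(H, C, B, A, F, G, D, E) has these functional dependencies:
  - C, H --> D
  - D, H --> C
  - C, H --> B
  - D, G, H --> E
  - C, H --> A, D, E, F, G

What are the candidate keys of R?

No FD produces {H}, so it must be in every candidate key.
Closure of {C, H} is {A, B, C, D, E, F, G, H}, the whole schema; {C, H} is a candidate key.
Closure of {D, H} is {A, B, C, D, E, F, G, H}, the whole schema; {D, H} is a candidate key.
Any other superkey properly contains one of these, so there are no further candidate keys.

{C, H}, {D, H}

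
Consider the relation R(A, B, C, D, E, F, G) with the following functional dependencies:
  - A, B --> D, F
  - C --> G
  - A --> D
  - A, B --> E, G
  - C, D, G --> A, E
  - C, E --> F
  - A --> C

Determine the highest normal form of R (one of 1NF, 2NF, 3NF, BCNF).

Candidate keys: {A, B}, {B, C, D}. Prime attributes: {A, B, C, D}.
C --> G breaks BCNF: {C}⁺ = {C, G}, so {C} is not a superkey.
C --> G determines the non-prime attribute {G} from a non-superkey — 3NF is violated.
{A} is a proper subset of the key {A, B}, and {A}⁺ contains the non-prime attributes {E, F, G} — a partial dependency, so 2NF is violated.

1NF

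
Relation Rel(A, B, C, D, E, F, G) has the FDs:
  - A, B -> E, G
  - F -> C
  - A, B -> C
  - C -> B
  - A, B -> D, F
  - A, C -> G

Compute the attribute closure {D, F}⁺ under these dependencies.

{B, C, D, F}

Start with {D, F}.
F -> C applies; add {C} → now {C, D, F}.
C -> B applies; add {B} → now {B, C, D, F}.
No further FD applies.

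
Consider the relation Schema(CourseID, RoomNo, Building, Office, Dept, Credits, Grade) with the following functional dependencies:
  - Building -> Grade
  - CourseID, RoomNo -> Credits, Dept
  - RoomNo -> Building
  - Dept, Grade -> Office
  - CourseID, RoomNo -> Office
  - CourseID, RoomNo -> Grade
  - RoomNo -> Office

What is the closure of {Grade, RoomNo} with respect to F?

{Building, Grade, Office, RoomNo}

Start with {Grade, RoomNo}.
RoomNo -> Building applies; add {Building} → now {Building, Grade, RoomNo}.
RoomNo -> Office applies; add {Office} → now {Building, Grade, Office, RoomNo}.
No further FD applies.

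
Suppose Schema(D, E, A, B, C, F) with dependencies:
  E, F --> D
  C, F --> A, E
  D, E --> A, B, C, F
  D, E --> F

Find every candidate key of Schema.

Closure of {C, F} is {A, B, C, D, E, F}, the whole schema; {C, F} is a candidate key.
Closure of {D, E} is {A, B, C, D, E, F}, the whole schema; {D, E} is a candidate key.
Closure of {E, F} is {A, B, C, D, E, F}, the whole schema; {E, F} is a candidate key.
Any other superkey properly contains one of these, so there are no further candidate keys.

{C, F}, {D, E}, {E, F}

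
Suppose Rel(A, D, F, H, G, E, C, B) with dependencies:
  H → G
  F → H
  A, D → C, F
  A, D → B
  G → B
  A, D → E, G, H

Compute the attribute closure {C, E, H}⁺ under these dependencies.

Start with {C, E, H}.
H → G applies; add {G} → now {C, E, G, H}.
G → B applies; add {B} → now {B, C, E, G, H}.
No further FD applies.

{B, C, E, G, H}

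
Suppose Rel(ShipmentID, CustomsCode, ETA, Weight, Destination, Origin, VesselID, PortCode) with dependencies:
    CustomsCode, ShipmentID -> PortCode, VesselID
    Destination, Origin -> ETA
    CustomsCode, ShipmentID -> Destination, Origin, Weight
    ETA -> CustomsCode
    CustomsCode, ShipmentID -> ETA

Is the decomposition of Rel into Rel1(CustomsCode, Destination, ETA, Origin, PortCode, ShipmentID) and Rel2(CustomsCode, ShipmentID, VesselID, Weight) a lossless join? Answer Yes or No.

Yes

Common attributes: {CustomsCode, ShipmentID}; their closure is {CustomsCode, Destination, ETA, Origin, PortCode, ShipmentID, VesselID, Weight}.
Since Rel1 ⊆ {CustomsCode, Destination, ETA, Origin, PortCode, ShipmentID, VesselID, Weight}, the intersection is a superkey of Rel1; the decomposition is lossless.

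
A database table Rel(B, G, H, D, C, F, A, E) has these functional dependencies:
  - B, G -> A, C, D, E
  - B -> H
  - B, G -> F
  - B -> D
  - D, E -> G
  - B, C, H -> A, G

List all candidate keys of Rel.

No FD produces {B}, so it must be in every candidate key.
{B, C}⁺ = {A, B, C, D, E, F, G, H} — all of the relation — so {B, C} is a candidate key.
{B, E}⁺ = {A, B, C, D, E, F, G, H} — all of the relation — so {B, E} is a candidate key.
{B, G}⁺ = {A, B, C, D, E, F, G, H} — all of the relation — so {B, G} is a candidate key.
No proper subset of any of these is a key, and no other minimal superkey exists.

{B, C}, {B, E}, {B, G}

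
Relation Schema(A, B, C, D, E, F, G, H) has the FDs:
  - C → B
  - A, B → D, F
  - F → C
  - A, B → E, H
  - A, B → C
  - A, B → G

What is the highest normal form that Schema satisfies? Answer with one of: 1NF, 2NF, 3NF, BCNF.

3NF

Candidate keys: {A, B}, {A, C}, {A, F}. Prime attributes: {A, B, C, F}.
C → B breaks BCNF: {C}⁺ = {B, C}, so {C} is not a superkey.
Since {B} ⊆ prime attributes and every other non-superkey FD also has a prime right side, the schema is in 3NF.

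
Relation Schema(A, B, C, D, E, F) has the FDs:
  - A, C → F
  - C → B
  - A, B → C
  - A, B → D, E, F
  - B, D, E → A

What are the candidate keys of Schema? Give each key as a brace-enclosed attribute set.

{A, B}, {A, C}, {B, D, E}, {C, D, E}

{A, B}⁺ = {A, B, C, D, E, F}, which is every attribute, so {A, B} is a candidate key.
{A, C}⁺ = {A, B, C, D, E, F}, which is every attribute, so {A, C} is a candidate key.
{B, D, E}⁺ = {A, B, C, D, E, F}, which is every attribute, so {B, D, E} is a candidate key.
{C, D, E}⁺ = {A, B, C, D, E, F}, which is every attribute, so {C, D, E} is a candidate key.
These are minimal and exhaustive — every other superkey contains one of them.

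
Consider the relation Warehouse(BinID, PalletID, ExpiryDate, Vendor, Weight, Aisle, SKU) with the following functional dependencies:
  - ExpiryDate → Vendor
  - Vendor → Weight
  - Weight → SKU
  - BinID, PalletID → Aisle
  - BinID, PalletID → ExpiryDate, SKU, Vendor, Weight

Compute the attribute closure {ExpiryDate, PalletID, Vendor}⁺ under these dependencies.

Start with {ExpiryDate, PalletID, Vendor}.
Vendor → Weight applies; add {Weight} → now {ExpiryDate, PalletID, Vendor, Weight}.
Weight → SKU applies; add {SKU} → now {ExpiryDate, PalletID, SKU, Vendor, Weight}.
No further FD applies.

{ExpiryDate, PalletID, SKU, Vendor, Weight}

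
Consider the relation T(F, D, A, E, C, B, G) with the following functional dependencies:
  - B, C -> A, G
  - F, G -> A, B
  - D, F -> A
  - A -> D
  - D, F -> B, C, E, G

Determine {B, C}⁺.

Start with {B, C}.
B, C -> A, G applies; add {A, G} → now {A, B, C, G}.
A -> D applies; add {D} → now {A, B, C, D, G}.
No further FD applies.

{A, B, C, D, G}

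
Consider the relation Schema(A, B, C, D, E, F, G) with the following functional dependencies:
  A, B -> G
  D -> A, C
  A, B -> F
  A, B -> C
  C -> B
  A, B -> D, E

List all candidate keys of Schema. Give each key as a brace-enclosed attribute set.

{A, B}, {A, C}, {D}

Closure of {D} is {A, B, C, D, E, F, G}, the whole schema; {D} is a candidate key.
Closure of {A, B} is {A, B, C, D, E, F, G}, the whole schema; {A, B} is a candidate key.
Closure of {A, C} is {A, B, C, D, E, F, G}, the whole schema; {A, C} is a candidate key.
These are minimal and exhaustive — every other superkey contains one of them.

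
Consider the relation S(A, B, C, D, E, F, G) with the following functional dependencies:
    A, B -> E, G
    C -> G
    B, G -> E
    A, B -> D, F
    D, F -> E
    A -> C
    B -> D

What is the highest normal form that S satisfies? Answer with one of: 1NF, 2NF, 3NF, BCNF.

Candidate key: {A, B}. Prime attributes: {A, B}.
C -> G breaks BCNF: {C}⁺ = {C, G}, so {C} is not a superkey.
C -> G determines the non-prime attribute {G} from a non-superkey — 3NF is violated.
The proper key subset {A} of {A, B} determines non-prime {C, G}, so the relation is not even in 2NF.

1NF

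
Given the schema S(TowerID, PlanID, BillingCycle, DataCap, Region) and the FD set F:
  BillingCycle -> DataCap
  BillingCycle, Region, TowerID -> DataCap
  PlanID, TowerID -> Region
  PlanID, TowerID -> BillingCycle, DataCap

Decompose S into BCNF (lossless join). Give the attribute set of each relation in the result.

Candidate key of the original relation: {PlanID, TowerID}.
{BillingCycle, DataCap, PlanID, Region, TowerID}: {BillingCycle} determines {BillingCycle, DataCap} here but is not a superkey — split on BillingCycle -> DataCap, giving {BillingCycle, DataCap} and {BillingCycle, PlanID, Region, TowerID}.
{BillingCycle, DataCap} has no BCNF violation.
{BillingCycle, PlanID, Region, TowerID} has no BCNF violation.

{BillingCycle, DataCap}; {BillingCycle, PlanID, Region, TowerID}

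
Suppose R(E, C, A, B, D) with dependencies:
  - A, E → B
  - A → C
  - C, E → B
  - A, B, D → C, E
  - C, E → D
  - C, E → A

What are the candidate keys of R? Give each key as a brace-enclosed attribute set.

{A, E} is a candidate key since {A, E}⁺ = {A, B, C, D, E} covers every attribute.
{C, E} is a candidate key since {C, E}⁺ = {A, B, C, D, E} covers every attribute.
{A, B, D} is a candidate key since {A, B, D}⁺ = {A, B, C, D, E} covers every attribute.
No proper subset of any of these is a key, and no other minimal superkey exists.

{A, B, D}, {A, E}, {C, E}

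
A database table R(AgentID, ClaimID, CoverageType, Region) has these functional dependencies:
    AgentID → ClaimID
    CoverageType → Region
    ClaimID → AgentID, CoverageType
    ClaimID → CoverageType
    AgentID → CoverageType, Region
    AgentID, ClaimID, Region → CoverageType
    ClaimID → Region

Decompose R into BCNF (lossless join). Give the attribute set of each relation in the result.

Candidate keys of the original relation: {AgentID}, {ClaimID}.
In {AgentID, ClaimID, CoverageType, Region}, {CoverageType} is not a superkey ({CoverageType}⁺ restricted to this set is {CoverageType, Region}), so split on CoverageType → Region into {CoverageType, Region} and {AgentID, ClaimID, CoverageType}.
{CoverageType, Region} is in BCNF.
{AgentID, ClaimID, CoverageType} is in BCNF.

{AgentID, ClaimID, CoverageType}; {CoverageType, Region}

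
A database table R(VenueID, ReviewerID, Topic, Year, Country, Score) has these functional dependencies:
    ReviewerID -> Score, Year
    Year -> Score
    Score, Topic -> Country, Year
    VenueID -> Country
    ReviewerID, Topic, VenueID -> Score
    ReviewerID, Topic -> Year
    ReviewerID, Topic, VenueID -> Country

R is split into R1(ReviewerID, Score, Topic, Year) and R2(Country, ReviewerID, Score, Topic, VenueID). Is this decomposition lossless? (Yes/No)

Yes

The shared attributes are {ReviewerID, Score, Topic} and {ReviewerID, Score, Topic}⁺ = {Country, ReviewerID, Score, Topic, Year}.
R1 is contained in that closure, so R1 ∩ R2 -> R1 holds and the join is lossless.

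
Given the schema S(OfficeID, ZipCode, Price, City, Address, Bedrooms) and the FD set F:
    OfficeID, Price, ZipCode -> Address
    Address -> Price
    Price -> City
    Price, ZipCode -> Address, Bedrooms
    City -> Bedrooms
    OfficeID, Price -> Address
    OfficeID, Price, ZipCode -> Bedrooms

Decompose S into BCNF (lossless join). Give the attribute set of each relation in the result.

{Address, OfficeID, ZipCode}; {Address, Price}; {Bedrooms, City}; {City, Price}

Candidate keys of the original relation: {Address, OfficeID, ZipCode}, {OfficeID, Price, ZipCode}.
{Address, Bedrooms, City, OfficeID, Price, ZipCode}: {Address} determines {Address, Bedrooms, City, Price} here but is not a superkey — split on Address -> Bedrooms, City, Price, giving {Address, Bedrooms, City, Price} and {Address, OfficeID, ZipCode}.
{Address, Bedrooms, City, Price}: {Price} determines {Bedrooms, City, Price} here but is not a superkey — split on Price -> Bedrooms, City, giving {Bedrooms, City, Price} and {Address, Price}.
{Bedrooms, City, Price}: {City} determines {Bedrooms, City} here but is not a superkey — split on City -> Bedrooms, giving {Bedrooms, City} and {City, Price}.
{Bedrooms, City} is in BCNF.
{City, Price} is in BCNF.
{Address, Price} is in BCNF.
{Address, OfficeID, ZipCode} is in BCNF.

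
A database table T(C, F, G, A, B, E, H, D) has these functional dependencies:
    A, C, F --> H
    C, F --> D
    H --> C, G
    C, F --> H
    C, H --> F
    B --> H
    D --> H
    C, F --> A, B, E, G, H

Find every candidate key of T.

{B} is a candidate key since {B}⁺ = {A, B, C, D, E, F, G, H} covers every attribute.
{D} is a candidate key since {D}⁺ = {A, B, C, D, E, F, G, H} covers every attribute.
{H} is a candidate key since {H}⁺ = {A, B, C, D, E, F, G, H} covers every attribute.
{C, F} is a candidate key since {C, F}⁺ = {A, B, C, D, E, F, G, H} covers every attribute.
No proper subset of any of these is a key, and no other minimal superkey exists.

{B}, {C, F}, {D}, {H}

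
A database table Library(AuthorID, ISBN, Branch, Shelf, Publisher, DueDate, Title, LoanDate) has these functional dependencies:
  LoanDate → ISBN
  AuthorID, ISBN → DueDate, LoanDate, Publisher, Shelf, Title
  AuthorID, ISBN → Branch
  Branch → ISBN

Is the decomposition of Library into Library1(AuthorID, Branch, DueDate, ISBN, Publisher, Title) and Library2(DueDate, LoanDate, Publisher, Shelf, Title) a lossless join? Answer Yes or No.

No

Library1 ∩ Library2 = {DueDate, Publisher, Title}; its closure under F is {DueDate, Publisher, Title}.
Neither Library1 nor Library2 is contained in that closure, so the decomposition is lossy.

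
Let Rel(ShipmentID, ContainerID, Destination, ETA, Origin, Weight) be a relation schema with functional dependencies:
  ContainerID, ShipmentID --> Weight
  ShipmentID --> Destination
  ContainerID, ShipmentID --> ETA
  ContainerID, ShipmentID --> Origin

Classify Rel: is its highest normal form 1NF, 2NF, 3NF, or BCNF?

1NF

Candidate key: {ContainerID, ShipmentID}. Prime attributes: {ContainerID, ShipmentID}.
ShipmentID --> Destination: {ShipmentID}⁺ = {Destination, ShipmentID}, which is not all of the attributes, so the left side is not a superkey — BCNF is violated.
ShipmentID --> Destination has non-prime {Destination} on the right and a non-superkey on the left, so 3NF fails.
Since {ShipmentID} ⊂ {ContainerID, ShipmentID} and {ShipmentID}⁺ ⊇ {Destination} with {Destination} non-prime, there is a partial dependency; 2NF fails.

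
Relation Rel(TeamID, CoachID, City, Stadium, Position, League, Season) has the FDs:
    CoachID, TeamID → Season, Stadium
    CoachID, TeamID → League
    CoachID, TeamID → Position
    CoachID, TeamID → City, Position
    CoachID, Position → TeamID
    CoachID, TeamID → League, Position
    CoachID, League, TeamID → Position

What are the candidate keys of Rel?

No FD produces {CoachID}, so it must be in every candidate key.
{CoachID, Position}⁺ = {City, CoachID, League, Position, Season, Stadium, TeamID} — all of the relation — so {CoachID, Position} is a candidate key.
{CoachID, TeamID}⁺ = {City, CoachID, League, Position, Season, Stadium, TeamID} — all of the relation — so {CoachID, TeamID} is a candidate key.
No proper subset of any of these is a key, and no other minimal superkey exists.

{CoachID, Position}, {CoachID, TeamID}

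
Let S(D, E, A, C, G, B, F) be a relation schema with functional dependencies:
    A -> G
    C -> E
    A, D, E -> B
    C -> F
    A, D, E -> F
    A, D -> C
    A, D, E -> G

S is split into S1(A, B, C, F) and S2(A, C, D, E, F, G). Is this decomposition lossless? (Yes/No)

No

Common attributes: {A, C, F}; their closure is {A, C, E, F, G}.
S1 ⊄ {A, C, E, F, G} and S2 ⊄ {A, C, E, F, G}, so the split is lossy.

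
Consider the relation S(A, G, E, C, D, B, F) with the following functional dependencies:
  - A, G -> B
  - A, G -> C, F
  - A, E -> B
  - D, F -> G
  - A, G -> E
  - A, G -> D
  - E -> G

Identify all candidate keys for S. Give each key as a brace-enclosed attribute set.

{A} never appears on the right of any FD, so every key must include it.
Closure of {A, E} is {A, B, C, D, E, F, G}, the whole schema; {A, E} is a candidate key.
Closure of {A, G} is {A, B, C, D, E, F, G}, the whole schema; {A, G} is a candidate key.
Closure of {A, D, F} is {A, B, C, D, E, F, G}, the whole schema; {A, D, F} is a candidate key.
These are minimal and exhaustive — every other superkey contains one of them.

{A, D, F}, {A, E}, {A, G}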